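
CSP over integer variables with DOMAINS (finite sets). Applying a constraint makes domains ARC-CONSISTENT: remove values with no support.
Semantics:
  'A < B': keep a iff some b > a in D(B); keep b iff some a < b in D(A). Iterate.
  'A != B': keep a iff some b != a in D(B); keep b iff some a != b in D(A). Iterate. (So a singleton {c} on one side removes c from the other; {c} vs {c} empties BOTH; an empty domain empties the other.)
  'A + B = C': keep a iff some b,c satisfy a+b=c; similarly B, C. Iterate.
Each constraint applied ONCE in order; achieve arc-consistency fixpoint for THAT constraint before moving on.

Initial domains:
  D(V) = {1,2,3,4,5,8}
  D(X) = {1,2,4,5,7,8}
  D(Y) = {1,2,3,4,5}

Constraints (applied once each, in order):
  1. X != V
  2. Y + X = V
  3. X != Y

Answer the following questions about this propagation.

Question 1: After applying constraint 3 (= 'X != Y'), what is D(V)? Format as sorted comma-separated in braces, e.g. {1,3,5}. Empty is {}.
Answer: {2,3,4,5,8}

Derivation:
Constraint 1 (X != V) on D(X)={1,2,4,5,7,8} D(V)={1,2,3,4,5,8}: no change
Constraint 2 (Y + X = V) on D(Y)={1,2,3,4,5} D(X)={1,2,4,5,7,8} D(V)={1,2,3,4,5,8}: Y {1,2,3,4,5}->{1,2,3,4}; X {1,2,4,5,7,8}->{1,2,4,5,7}; V {1,2,3,4,5,8}->{2,3,4,5,8}
Constraint 3 (X != Y) on D(X)={1,2,4,5,7} D(Y)={1,2,3,4}: no change
So after constraint 3: D(V) = {2,3,4,5,8}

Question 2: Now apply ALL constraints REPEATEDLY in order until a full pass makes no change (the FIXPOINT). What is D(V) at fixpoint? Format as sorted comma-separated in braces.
Answer: {2,3,4,5,8}

Derivation:
pass 0 (initial): D(V)={1,2,3,4,5,8}
pass 1: V {1,2,3,4,5,8}->{2,3,4,5,8}; X {1,2,4,5,7,8}->{1,2,4,5,7}; Y {1,2,3,4,5}->{1,2,3,4}
pass 2: no change
Fixpoint after 2 passes: D(V) = {2,3,4,5,8}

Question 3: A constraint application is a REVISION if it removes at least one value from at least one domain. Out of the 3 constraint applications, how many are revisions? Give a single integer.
Constraint 1 (X != V) on D(X)={1,2,4,5,7,8} D(V)={1,2,3,4,5,8}: no change => not a revision
Constraint 2 (Y + X = V) on D(Y)={1,2,3,4,5} D(X)={1,2,4,5,7,8} D(V)={1,2,3,4,5,8}: Y {1,2,3,4,5}->{1,2,3,4}; X {1,2,4,5,7,8}->{1,2,4,5,7}; V {1,2,3,4,5,8}->{2,3,4,5,8} => REVISION
Constraint 3 (X != Y) on D(X)={1,2,4,5,7} D(Y)={1,2,3,4}: no change => not a revision
Total revisions = 1

Answer: 1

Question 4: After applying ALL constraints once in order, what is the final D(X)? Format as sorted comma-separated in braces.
Answer: {1,2,4,5,7}

Derivation:
Constraint 1 (X != V) on D(X)={1,2,4,5,7,8} D(V)={1,2,3,4,5,8}: no change
Constraint 2 (Y + X = V) on D(Y)={1,2,3,4,5} D(X)={1,2,4,5,7,8} D(V)={1,2,3,4,5,8}: Y {1,2,3,4,5}->{1,2,3,4}; X {1,2,4,5,7,8}->{1,2,4,5,7}; V {1,2,3,4,5,8}->{2,3,4,5,8}
Constraint 3 (X != Y) on D(X)={1,2,4,5,7} D(Y)={1,2,3,4}: no change
So after all 3 constraints: D(X) = {1,2,4,5,7}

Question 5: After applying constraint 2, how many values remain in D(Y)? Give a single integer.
Constraint 1 (X != V) on D(X)={1,2,4,5,7,8} D(V)={1,2,3,4,5,8}: no change
Constraint 2 (Y + X = V) on D(Y)={1,2,3,4,5} D(X)={1,2,4,5,7,8} D(V)={1,2,3,4,5,8}: Y {1,2,3,4,5}->{1,2,3,4}; X {1,2,4,5,7,8}->{1,2,4,5,7}; V {1,2,3,4,5,8}->{2,3,4,5,8}
So after constraint 2: D(Y)={1,2,3,4}, size = 4

Answer: 4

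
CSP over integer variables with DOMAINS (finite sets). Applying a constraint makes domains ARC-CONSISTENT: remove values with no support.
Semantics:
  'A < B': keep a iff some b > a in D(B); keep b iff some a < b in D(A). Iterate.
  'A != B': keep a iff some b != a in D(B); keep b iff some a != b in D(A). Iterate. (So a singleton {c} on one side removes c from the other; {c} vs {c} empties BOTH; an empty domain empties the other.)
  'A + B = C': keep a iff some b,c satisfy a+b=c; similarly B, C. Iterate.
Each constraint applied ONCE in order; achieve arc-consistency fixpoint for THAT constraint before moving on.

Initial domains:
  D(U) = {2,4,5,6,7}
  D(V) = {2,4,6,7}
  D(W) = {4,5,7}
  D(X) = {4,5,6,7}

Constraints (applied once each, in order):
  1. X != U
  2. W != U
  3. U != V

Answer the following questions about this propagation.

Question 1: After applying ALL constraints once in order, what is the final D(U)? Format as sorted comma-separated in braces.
Constraint 1 (X != U) on D(X)={4,5,6,7} D(U)={2,4,5,6,7}: no change
Constraint 2 (W != U) on D(W)={4,5,7} D(U)={2,4,5,6,7}: no change
Constraint 3 (U != V) on D(U)={2,4,5,6,7} D(V)={2,4,6,7}: no change
So after all 3 constraints: D(U) = {2,4,5,6,7}

Answer: {2,4,5,6,7}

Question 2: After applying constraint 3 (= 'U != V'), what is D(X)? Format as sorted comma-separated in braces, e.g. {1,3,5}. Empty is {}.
Constraint 1 (X != U) on D(X)={4,5,6,7} D(U)={2,4,5,6,7}: no change
Constraint 2 (W != U) on D(W)={4,5,7} D(U)={2,4,5,6,7}: no change
Constraint 3 (U != V) on D(U)={2,4,5,6,7} D(V)={2,4,6,7}: no change
So after constraint 3: D(X) = {4,5,6,7}

Answer: {4,5,6,7}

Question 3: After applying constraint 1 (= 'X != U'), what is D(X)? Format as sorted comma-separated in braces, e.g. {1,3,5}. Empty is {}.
Constraint 1 (X != U) on D(X)={4,5,6,7} D(U)={2,4,5,6,7}: no change
So after constraint 1: D(X) = {4,5,6,7}

Answer: {4,5,6,7}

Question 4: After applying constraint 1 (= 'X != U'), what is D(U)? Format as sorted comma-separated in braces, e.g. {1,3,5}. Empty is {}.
Answer: {2,4,5,6,7}

Derivation:
Constraint 1 (X != U) on D(X)={4,5,6,7} D(U)={2,4,5,6,7}: no change
So after constraint 1: D(U) = {2,4,5,6,7}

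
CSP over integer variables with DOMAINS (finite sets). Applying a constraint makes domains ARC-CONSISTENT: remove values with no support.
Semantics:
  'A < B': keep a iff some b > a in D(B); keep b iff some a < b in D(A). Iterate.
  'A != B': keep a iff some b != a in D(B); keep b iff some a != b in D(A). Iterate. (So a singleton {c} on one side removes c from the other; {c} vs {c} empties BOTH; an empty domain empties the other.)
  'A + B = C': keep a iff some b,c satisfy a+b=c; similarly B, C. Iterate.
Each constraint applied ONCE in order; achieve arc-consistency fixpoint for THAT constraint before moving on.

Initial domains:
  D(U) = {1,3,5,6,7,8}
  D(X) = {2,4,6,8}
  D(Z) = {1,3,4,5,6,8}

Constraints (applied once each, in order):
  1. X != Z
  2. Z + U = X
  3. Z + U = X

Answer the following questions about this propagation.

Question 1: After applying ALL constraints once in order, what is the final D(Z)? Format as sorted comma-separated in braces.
Answer: {1,3,5}

Derivation:
Constraint 1 (X != Z) on D(X)={2,4,6,8} D(Z)={1,3,4,5,6,8}: no change
Constraint 2 (Z + U = X) on D(Z)={1,3,4,5,6,8} D(U)={1,3,5,6,7,8} D(X)={2,4,6,8}: Z {1,3,4,5,6,8}->{1,3,5}; U {1,3,5,6,7,8}->{1,3,5,7}
Constraint 3 (Z + U = X) on D(Z)={1,3,5} D(U)={1,3,5,7} D(X)={2,4,6,8}: no change
So after all 3 constraints: D(Z) = {1,3,5}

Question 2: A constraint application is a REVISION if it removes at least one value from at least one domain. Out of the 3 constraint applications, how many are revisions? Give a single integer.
Answer: 1

Derivation:
Constraint 1 (X != Z) on D(X)={2,4,6,8} D(Z)={1,3,4,5,6,8}: no change => not a revision
Constraint 2 (Z + U = X) on D(Z)={1,3,4,5,6,8} D(U)={1,3,5,6,7,8} D(X)={2,4,6,8}: Z {1,3,4,5,6,8}->{1,3,5}; U {1,3,5,6,7,8}->{1,3,5,7} => REVISION
Constraint 3 (Z + U = X) on D(Z)={1,3,5} D(U)={1,3,5,7} D(X)={2,4,6,8}: no change => not a revision
Total revisions = 1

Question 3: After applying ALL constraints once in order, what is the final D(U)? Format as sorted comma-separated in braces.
Constraint 1 (X != Z) on D(X)={2,4,6,8} D(Z)={1,3,4,5,6,8}: no change
Constraint 2 (Z + U = X) on D(Z)={1,3,4,5,6,8} D(U)={1,3,5,6,7,8} D(X)={2,4,6,8}: Z {1,3,4,5,6,8}->{1,3,5}; U {1,3,5,6,7,8}->{1,3,5,7}
Constraint 3 (Z + U = X) on D(Z)={1,3,5} D(U)={1,3,5,7} D(X)={2,4,6,8}: no change
So after all 3 constraints: D(U) = {1,3,5,7}

Answer: {1,3,5,7}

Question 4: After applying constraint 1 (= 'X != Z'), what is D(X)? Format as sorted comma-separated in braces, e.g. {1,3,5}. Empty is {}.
Answer: {2,4,6,8}

Derivation:
Constraint 1 (X != Z) on D(X)={2,4,6,8} D(Z)={1,3,4,5,6,8}: no change
So after constraint 1: D(X) = {2,4,6,8}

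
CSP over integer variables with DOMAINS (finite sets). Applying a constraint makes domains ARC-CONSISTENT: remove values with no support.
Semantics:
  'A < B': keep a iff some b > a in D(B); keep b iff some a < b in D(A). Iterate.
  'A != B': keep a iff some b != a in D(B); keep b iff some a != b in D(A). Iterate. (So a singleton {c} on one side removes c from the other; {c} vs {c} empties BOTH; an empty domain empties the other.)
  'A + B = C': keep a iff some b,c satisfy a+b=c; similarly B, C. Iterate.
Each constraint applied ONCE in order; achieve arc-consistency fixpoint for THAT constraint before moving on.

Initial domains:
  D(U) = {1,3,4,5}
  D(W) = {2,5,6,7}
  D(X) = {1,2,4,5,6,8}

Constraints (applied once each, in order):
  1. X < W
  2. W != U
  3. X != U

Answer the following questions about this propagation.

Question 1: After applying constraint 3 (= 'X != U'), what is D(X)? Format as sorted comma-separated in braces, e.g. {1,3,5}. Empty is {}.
Constraint 1 (X < W) on D(X)={1,2,4,5,6,8} D(W)={2,5,6,7}: X {1,2,4,5,6,8}->{1,2,4,5,6}
Constraint 2 (W != U) on D(W)={2,5,6,7} D(U)={1,3,4,5}: no change
Constraint 3 (X != U) on D(X)={1,2,4,5,6} D(U)={1,3,4,5}: no change
So after constraint 3: D(X) = {1,2,4,5,6}

Answer: {1,2,4,5,6}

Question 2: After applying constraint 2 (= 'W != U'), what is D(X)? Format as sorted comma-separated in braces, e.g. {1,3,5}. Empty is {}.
Constraint 1 (X < W) on D(X)={1,2,4,5,6,8} D(W)={2,5,6,7}: X {1,2,4,5,6,8}->{1,2,4,5,6}
Constraint 2 (W != U) on D(W)={2,5,6,7} D(U)={1,3,4,5}: no change
So after constraint 2: D(X) = {1,2,4,5,6}

Answer: {1,2,4,5,6}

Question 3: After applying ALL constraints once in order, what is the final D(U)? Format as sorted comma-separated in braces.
Constraint 1 (X < W) on D(X)={1,2,4,5,6,8} D(W)={2,5,6,7}: X {1,2,4,5,6,8}->{1,2,4,5,6}
Constraint 2 (W != U) on D(W)={2,5,6,7} D(U)={1,3,4,5}: no change
Constraint 3 (X != U) on D(X)={1,2,4,5,6} D(U)={1,3,4,5}: no change
So after all 3 constraints: D(U) = {1,3,4,5}

Answer: {1,3,4,5}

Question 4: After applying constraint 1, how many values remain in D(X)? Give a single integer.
Constraint 1 (X < W) on D(X)={1,2,4,5,6,8} D(W)={2,5,6,7}: X {1,2,4,5,6,8}->{1,2,4,5,6}
So after constraint 1: D(X)={1,2,4,5,6}, size = 5

Answer: 5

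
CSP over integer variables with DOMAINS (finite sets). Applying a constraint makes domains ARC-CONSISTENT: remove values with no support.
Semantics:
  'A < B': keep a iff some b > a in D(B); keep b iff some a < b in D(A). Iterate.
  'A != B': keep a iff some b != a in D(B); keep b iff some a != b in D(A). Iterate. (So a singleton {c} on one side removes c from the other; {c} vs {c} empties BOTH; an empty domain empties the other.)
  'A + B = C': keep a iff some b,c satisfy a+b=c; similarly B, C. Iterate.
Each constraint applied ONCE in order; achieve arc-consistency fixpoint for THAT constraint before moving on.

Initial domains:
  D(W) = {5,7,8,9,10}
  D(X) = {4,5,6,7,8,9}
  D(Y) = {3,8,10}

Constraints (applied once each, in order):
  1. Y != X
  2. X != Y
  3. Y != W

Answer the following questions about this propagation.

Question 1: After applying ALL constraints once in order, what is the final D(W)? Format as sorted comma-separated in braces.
Answer: {5,7,8,9,10}

Derivation:
Constraint 1 (Y != X) on D(Y)={3,8,10} D(X)={4,5,6,7,8,9}: no change
Constraint 2 (X != Y) on D(X)={4,5,6,7,8,9} D(Y)={3,8,10}: no change
Constraint 3 (Y != W) on D(Y)={3,8,10} D(W)={5,7,8,9,10}: no change
So after all 3 constraints: D(W) = {5,7,8,9,10}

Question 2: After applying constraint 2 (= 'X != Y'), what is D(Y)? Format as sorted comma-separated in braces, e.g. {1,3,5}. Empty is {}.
Answer: {3,8,10}

Derivation:
Constraint 1 (Y != X) on D(Y)={3,8,10} D(X)={4,5,6,7,8,9}: no change
Constraint 2 (X != Y) on D(X)={4,5,6,7,8,9} D(Y)={3,8,10}: no change
So after constraint 2: D(Y) = {3,8,10}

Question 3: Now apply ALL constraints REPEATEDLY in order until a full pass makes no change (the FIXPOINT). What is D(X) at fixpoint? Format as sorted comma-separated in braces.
pass 0 (initial): D(X)={4,5,6,7,8,9}
pass 1: no change
Fixpoint after 1 passes: D(X) = {4,5,6,7,8,9}

Answer: {4,5,6,7,8,9}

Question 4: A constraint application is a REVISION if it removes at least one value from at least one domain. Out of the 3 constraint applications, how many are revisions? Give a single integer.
Constraint 1 (Y != X) on D(Y)={3,8,10} D(X)={4,5,6,7,8,9}: no change => not a revision
Constraint 2 (X != Y) on D(X)={4,5,6,7,8,9} D(Y)={3,8,10}: no change => not a revision
Constraint 3 (Y != W) on D(Y)={3,8,10} D(W)={5,7,8,9,10}: no change => not a revision
Total revisions = 0

Answer: 0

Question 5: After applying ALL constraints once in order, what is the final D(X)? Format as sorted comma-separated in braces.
Answer: {4,5,6,7,8,9}

Derivation:
Constraint 1 (Y != X) on D(Y)={3,8,10} D(X)={4,5,6,7,8,9}: no change
Constraint 2 (X != Y) on D(X)={4,5,6,7,8,9} D(Y)={3,8,10}: no change
Constraint 3 (Y != W) on D(Y)={3,8,10} D(W)={5,7,8,9,10}: no change
So after all 3 constraints: D(X) = {4,5,6,7,8,9}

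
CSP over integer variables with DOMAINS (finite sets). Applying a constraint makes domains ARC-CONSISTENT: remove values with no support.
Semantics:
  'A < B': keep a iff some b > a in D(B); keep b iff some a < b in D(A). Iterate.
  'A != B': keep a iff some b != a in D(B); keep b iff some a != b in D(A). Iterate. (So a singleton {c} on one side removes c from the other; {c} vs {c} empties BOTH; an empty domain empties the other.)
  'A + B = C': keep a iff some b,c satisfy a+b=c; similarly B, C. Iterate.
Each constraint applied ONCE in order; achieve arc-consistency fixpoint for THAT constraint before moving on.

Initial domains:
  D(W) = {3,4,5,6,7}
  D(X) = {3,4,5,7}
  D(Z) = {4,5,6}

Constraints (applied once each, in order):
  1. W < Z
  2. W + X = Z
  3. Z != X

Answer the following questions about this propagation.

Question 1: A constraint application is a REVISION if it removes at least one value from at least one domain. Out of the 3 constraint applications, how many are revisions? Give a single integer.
Constraint 1 (W < Z) on D(W)={3,4,5,6,7} D(Z)={4,5,6}: W {3,4,5,6,7}->{3,4,5} => REVISION
Constraint 2 (W + X = Z) on D(W)={3,4,5} D(X)={3,4,5,7} D(Z)={4,5,6}: W {3,4,5}->{3}; X {3,4,5,7}->{3}; Z {4,5,6}->{6} => REVISION
Constraint 3 (Z != X) on D(Z)={6} D(X)={3}: no change => not a revision
Total revisions = 2

Answer: 2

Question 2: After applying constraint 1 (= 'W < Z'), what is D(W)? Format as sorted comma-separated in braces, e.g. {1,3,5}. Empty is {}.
Constraint 1 (W < Z) on D(W)={3,4,5,6,7} D(Z)={4,5,6}: W {3,4,5,6,7}->{3,4,5}
So after constraint 1: D(W) = {3,4,5}

Answer: {3,4,5}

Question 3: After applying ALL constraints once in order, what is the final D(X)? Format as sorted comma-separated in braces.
Answer: {3}

Derivation:
Constraint 1 (W < Z) on D(W)={3,4,5,6,7} D(Z)={4,5,6}: W {3,4,5,6,7}->{3,4,5}
Constraint 2 (W + X = Z) on D(W)={3,4,5} D(X)={3,4,5,7} D(Z)={4,5,6}: W {3,4,5}->{3}; X {3,4,5,7}->{3}; Z {4,5,6}->{6}
Constraint 3 (Z != X) on D(Z)={6} D(X)={3}: no change
So after all 3 constraints: D(X) = {3}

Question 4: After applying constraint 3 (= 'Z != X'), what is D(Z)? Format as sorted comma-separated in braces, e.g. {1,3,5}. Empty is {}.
Answer: {6}

Derivation:
Constraint 1 (W < Z) on D(W)={3,4,5,6,7} D(Z)={4,5,6}: W {3,4,5,6,7}->{3,4,5}
Constraint 2 (W + X = Z) on D(W)={3,4,5} D(X)={3,4,5,7} D(Z)={4,5,6}: W {3,4,5}->{3}; X {3,4,5,7}->{3}; Z {4,5,6}->{6}
Constraint 3 (Z != X) on D(Z)={6} D(X)={3}: no change
So after constraint 3: D(Z) = {6}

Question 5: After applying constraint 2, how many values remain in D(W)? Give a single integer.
Answer: 1

Derivation:
Constraint 1 (W < Z) on D(W)={3,4,5,6,7} D(Z)={4,5,6}: W {3,4,5,6,7}->{3,4,5}
Constraint 2 (W + X = Z) on D(W)={3,4,5} D(X)={3,4,5,7} D(Z)={4,5,6}: W {3,4,5}->{3}; X {3,4,5,7}->{3}; Z {4,5,6}->{6}
So after constraint 2: D(W)={3}, size = 1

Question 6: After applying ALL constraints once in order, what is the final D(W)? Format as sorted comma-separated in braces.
Answer: {3}

Derivation:
Constraint 1 (W < Z) on D(W)={3,4,5,6,7} D(Z)={4,5,6}: W {3,4,5,6,7}->{3,4,5}
Constraint 2 (W + X = Z) on D(W)={3,4,5} D(X)={3,4,5,7} D(Z)={4,5,6}: W {3,4,5}->{3}; X {3,4,5,7}->{3}; Z {4,5,6}->{6}
Constraint 3 (Z != X) on D(Z)={6} D(X)={3}: no change
So after all 3 constraints: D(W) = {3}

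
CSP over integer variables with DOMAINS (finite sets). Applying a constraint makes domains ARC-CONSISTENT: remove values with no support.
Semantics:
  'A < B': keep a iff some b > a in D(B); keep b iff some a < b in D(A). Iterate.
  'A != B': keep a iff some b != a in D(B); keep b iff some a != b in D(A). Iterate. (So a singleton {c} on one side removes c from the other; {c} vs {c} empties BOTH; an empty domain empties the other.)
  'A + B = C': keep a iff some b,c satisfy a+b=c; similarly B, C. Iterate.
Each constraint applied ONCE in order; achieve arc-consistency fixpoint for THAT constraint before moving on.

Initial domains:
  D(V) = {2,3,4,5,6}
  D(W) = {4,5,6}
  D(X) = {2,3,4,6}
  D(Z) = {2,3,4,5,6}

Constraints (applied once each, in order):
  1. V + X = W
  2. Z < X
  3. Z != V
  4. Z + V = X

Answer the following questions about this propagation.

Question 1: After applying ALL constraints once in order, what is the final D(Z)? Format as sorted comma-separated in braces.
Constraint 1 (V + X = W) on D(V)={2,3,4,5,6} D(X)={2,3,4,6} D(W)={4,5,6}: V {2,3,4,5,6}->{2,3,4}; X {2,3,4,6}->{2,3,4}
Constraint 2 (Z < X) on D(Z)={2,3,4,5,6} D(X)={2,3,4}: Z {2,3,4,5,6}->{2,3}; X {2,3,4}->{3,4}
Constraint 3 (Z != V) on D(Z)={2,3} D(V)={2,3,4}: no change
Constraint 4 (Z + V = X) on D(Z)={2,3} D(V)={2,3,4} D(X)={3,4}: Z {2,3}->{2}; V {2,3,4}->{2}; X {3,4}->{4}
So after all 4 constraints: D(Z) = {2}

Answer: {2}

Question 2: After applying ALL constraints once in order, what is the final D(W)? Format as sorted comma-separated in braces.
Constraint 1 (V + X = W) on D(V)={2,3,4,5,6} D(X)={2,3,4,6} D(W)={4,5,6}: V {2,3,4,5,6}->{2,3,4}; X {2,3,4,6}->{2,3,4}
Constraint 2 (Z < X) on D(Z)={2,3,4,5,6} D(X)={2,3,4}: Z {2,3,4,5,6}->{2,3}; X {2,3,4}->{3,4}
Constraint 3 (Z != V) on D(Z)={2,3} D(V)={2,3,4}: no change
Constraint 4 (Z + V = X) on D(Z)={2,3} D(V)={2,3,4} D(X)={3,4}: Z {2,3}->{2}; V {2,3,4}->{2}; X {3,4}->{4}
So after all 4 constraints: D(W) = {4,5,6}

Answer: {4,5,6}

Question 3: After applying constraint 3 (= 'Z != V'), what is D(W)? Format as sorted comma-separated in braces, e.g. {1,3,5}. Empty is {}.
Answer: {4,5,6}

Derivation:
Constraint 1 (V + X = W) on D(V)={2,3,4,5,6} D(X)={2,3,4,6} D(W)={4,5,6}: V {2,3,4,5,6}->{2,3,4}; X {2,3,4,6}->{2,3,4}
Constraint 2 (Z < X) on D(Z)={2,3,4,5,6} D(X)={2,3,4}: Z {2,3,4,5,6}->{2,3}; X {2,3,4}->{3,4}
Constraint 3 (Z != V) on D(Z)={2,3} D(V)={2,3,4}: no change
So after constraint 3: D(W) = {4,5,6}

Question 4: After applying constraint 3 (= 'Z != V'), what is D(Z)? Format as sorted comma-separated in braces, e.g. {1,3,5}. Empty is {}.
Constraint 1 (V + X = W) on D(V)={2,3,4,5,6} D(X)={2,3,4,6} D(W)={4,5,6}: V {2,3,4,5,6}->{2,3,4}; X {2,3,4,6}->{2,3,4}
Constraint 2 (Z < X) on D(Z)={2,3,4,5,6} D(X)={2,3,4}: Z {2,3,4,5,6}->{2,3}; X {2,3,4}->{3,4}
Constraint 3 (Z != V) on D(Z)={2,3} D(V)={2,3,4}: no change
So after constraint 3: D(Z) = {2,3}

Answer: {2,3}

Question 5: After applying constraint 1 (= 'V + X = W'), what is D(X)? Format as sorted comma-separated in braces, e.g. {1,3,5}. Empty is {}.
Constraint 1 (V + X = W) on D(V)={2,3,4,5,6} D(X)={2,3,4,6} D(W)={4,5,6}: V {2,3,4,5,6}->{2,3,4}; X {2,3,4,6}->{2,3,4}
So after constraint 1: D(X) = {2,3,4}

Answer: {2,3,4}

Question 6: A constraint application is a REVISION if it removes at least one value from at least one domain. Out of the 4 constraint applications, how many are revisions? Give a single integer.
Answer: 3

Derivation:
Constraint 1 (V + X = W) on D(V)={2,3,4,5,6} D(X)={2,3,4,6} D(W)={4,5,6}: V {2,3,4,5,6}->{2,3,4}; X {2,3,4,6}->{2,3,4} => REVISION
Constraint 2 (Z < X) on D(Z)={2,3,4,5,6} D(X)={2,3,4}: Z {2,3,4,5,6}->{2,3}; X {2,3,4}->{3,4} => REVISION
Constraint 3 (Z != V) on D(Z)={2,3} D(V)={2,3,4}: no change => not a revision
Constraint 4 (Z + V = X) on D(Z)={2,3} D(V)={2,3,4} D(X)={3,4}: Z {2,3}->{2}; V {2,3,4}->{2}; X {3,4}->{4} => REVISION
Total revisions = 3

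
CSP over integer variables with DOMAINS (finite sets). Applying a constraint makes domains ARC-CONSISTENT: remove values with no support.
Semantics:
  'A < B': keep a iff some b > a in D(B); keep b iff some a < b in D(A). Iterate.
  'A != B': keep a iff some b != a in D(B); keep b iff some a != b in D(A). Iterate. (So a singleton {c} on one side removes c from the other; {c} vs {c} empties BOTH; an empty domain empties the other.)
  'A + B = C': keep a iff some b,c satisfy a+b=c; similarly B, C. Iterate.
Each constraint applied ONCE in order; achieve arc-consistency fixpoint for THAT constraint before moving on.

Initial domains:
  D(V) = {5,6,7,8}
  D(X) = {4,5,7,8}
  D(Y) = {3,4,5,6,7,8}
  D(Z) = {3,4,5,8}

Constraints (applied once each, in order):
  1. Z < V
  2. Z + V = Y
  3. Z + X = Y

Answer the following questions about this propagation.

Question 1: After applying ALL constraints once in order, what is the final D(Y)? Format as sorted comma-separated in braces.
Constraint 1 (Z < V) on D(Z)={3,4,5,8} D(V)={5,6,7,8}: Z {3,4,5,8}->{3,4,5}
Constraint 2 (Z + V = Y) on D(Z)={3,4,5} D(V)={5,6,7,8} D(Y)={3,4,5,6,7,8}: Z {3,4,5}->{3}; V {5,6,7,8}->{5}; Y {3,4,5,6,7,8}->{8}
Constraint 3 (Z + X = Y) on D(Z)={3} D(X)={4,5,7,8} D(Y)={8}: X {4,5,7,8}->{5}
So after all 3 constraints: D(Y) = {8}

Answer: {8}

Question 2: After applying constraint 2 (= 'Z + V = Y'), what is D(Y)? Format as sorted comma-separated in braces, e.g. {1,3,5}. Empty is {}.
Constraint 1 (Z < V) on D(Z)={3,4,5,8} D(V)={5,6,7,8}: Z {3,4,5,8}->{3,4,5}
Constraint 2 (Z + V = Y) on D(Z)={3,4,5} D(V)={5,6,7,8} D(Y)={3,4,5,6,7,8}: Z {3,4,5}->{3}; V {5,6,7,8}->{5}; Y {3,4,5,6,7,8}->{8}
So after constraint 2: D(Y) = {8}

Answer: {8}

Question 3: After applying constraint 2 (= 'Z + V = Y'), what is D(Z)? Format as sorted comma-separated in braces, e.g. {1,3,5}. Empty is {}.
Answer: {3}

Derivation:
Constraint 1 (Z < V) on D(Z)={3,4,5,8} D(V)={5,6,7,8}: Z {3,4,5,8}->{3,4,5}
Constraint 2 (Z + V = Y) on D(Z)={3,4,5} D(V)={5,6,7,8} D(Y)={3,4,5,6,7,8}: Z {3,4,5}->{3}; V {5,6,7,8}->{5}; Y {3,4,5,6,7,8}->{8}
So after constraint 2: D(Z) = {3}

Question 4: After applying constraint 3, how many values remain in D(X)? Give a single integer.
Constraint 1 (Z < V) on D(Z)={3,4,5,8} D(V)={5,6,7,8}: Z {3,4,5,8}->{3,4,5}
Constraint 2 (Z + V = Y) on D(Z)={3,4,5} D(V)={5,6,7,8} D(Y)={3,4,5,6,7,8}: Z {3,4,5}->{3}; V {5,6,7,8}->{5}; Y {3,4,5,6,7,8}->{8}
Constraint 3 (Z + X = Y) on D(Z)={3} D(X)={4,5,7,8} D(Y)={8}: X {4,5,7,8}->{5}
So after constraint 3: D(X)={5}, size = 1

Answer: 1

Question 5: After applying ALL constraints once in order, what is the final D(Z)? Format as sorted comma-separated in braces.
Answer: {3}

Derivation:
Constraint 1 (Z < V) on D(Z)={3,4,5,8} D(V)={5,6,7,8}: Z {3,4,5,8}->{3,4,5}
Constraint 2 (Z + V = Y) on D(Z)={3,4,5} D(V)={5,6,7,8} D(Y)={3,4,5,6,7,8}: Z {3,4,5}->{3}; V {5,6,7,8}->{5}; Y {3,4,5,6,7,8}->{8}
Constraint 3 (Z + X = Y) on D(Z)={3} D(X)={4,5,7,8} D(Y)={8}: X {4,5,7,8}->{5}
So after all 3 constraints: D(Z) = {3}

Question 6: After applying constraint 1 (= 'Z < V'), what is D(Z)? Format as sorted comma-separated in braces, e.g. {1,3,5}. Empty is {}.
Answer: {3,4,5}

Derivation:
Constraint 1 (Z < V) on D(Z)={3,4,5,8} D(V)={5,6,7,8}: Z {3,4,5,8}->{3,4,5}
So after constraint 1: D(Z) = {3,4,5}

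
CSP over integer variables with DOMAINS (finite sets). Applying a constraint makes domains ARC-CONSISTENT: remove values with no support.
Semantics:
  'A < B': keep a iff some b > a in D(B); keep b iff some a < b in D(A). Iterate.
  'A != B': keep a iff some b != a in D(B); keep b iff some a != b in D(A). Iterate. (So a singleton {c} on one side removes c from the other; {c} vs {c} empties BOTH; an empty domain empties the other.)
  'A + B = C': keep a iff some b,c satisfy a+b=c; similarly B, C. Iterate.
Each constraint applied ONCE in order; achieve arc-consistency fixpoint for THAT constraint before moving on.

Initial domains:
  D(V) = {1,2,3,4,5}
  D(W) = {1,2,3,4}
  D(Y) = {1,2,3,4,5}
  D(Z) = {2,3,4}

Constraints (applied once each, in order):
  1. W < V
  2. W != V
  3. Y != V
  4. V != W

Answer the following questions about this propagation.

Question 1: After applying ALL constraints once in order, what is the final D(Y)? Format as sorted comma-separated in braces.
Answer: {1,2,3,4,5}

Derivation:
Constraint 1 (W < V) on D(W)={1,2,3,4} D(V)={1,2,3,4,5}: V {1,2,3,4,5}->{2,3,4,5}
Constraint 2 (W != V) on D(W)={1,2,3,4} D(V)={2,3,4,5}: no change
Constraint 3 (Y != V) on D(Y)={1,2,3,4,5} D(V)={2,3,4,5}: no change
Constraint 4 (V != W) on D(V)={2,3,4,5} D(W)={1,2,3,4}: no change
So after all 4 constraints: D(Y) = {1,2,3,4,5}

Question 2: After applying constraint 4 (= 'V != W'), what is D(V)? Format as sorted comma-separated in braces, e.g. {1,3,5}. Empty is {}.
Answer: {2,3,4,5}

Derivation:
Constraint 1 (W < V) on D(W)={1,2,3,4} D(V)={1,2,3,4,5}: V {1,2,3,4,5}->{2,3,4,5}
Constraint 2 (W != V) on D(W)={1,2,3,4} D(V)={2,3,4,5}: no change
Constraint 3 (Y != V) on D(Y)={1,2,3,4,5} D(V)={2,3,4,5}: no change
Constraint 4 (V != W) on D(V)={2,3,4,5} D(W)={1,2,3,4}: no change
So after constraint 4: D(V) = {2,3,4,5}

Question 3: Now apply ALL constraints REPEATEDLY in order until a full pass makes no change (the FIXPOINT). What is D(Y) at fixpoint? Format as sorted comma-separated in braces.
pass 0 (initial): D(Y)={1,2,3,4,5}
pass 1: V {1,2,3,4,5}->{2,3,4,5}
pass 2: no change
Fixpoint after 2 passes: D(Y) = {1,2,3,4,5}

Answer: {1,2,3,4,5}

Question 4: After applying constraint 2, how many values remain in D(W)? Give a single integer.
Answer: 4

Derivation:
Constraint 1 (W < V) on D(W)={1,2,3,4} D(V)={1,2,3,4,5}: V {1,2,3,4,5}->{2,3,4,5}
Constraint 2 (W != V) on D(W)={1,2,3,4} D(V)={2,3,4,5}: no change
So after constraint 2: D(W)={1,2,3,4}, size = 4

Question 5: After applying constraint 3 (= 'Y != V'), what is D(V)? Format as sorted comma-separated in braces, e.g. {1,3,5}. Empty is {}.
Answer: {2,3,4,5}

Derivation:
Constraint 1 (W < V) on D(W)={1,2,3,4} D(V)={1,2,3,4,5}: V {1,2,3,4,5}->{2,3,4,5}
Constraint 2 (W != V) on D(W)={1,2,3,4} D(V)={2,3,4,5}: no change
Constraint 3 (Y != V) on D(Y)={1,2,3,4,5} D(V)={2,3,4,5}: no change
So after constraint 3: D(V) = {2,3,4,5}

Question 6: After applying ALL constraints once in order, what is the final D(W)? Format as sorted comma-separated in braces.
Constraint 1 (W < V) on D(W)={1,2,3,4} D(V)={1,2,3,4,5}: V {1,2,3,4,5}->{2,3,4,5}
Constraint 2 (W != V) on D(W)={1,2,3,4} D(V)={2,3,4,5}: no change
Constraint 3 (Y != V) on D(Y)={1,2,3,4,5} D(V)={2,3,4,5}: no change
Constraint 4 (V != W) on D(V)={2,3,4,5} D(W)={1,2,3,4}: no change
So after all 4 constraints: D(W) = {1,2,3,4}

Answer: {1,2,3,4}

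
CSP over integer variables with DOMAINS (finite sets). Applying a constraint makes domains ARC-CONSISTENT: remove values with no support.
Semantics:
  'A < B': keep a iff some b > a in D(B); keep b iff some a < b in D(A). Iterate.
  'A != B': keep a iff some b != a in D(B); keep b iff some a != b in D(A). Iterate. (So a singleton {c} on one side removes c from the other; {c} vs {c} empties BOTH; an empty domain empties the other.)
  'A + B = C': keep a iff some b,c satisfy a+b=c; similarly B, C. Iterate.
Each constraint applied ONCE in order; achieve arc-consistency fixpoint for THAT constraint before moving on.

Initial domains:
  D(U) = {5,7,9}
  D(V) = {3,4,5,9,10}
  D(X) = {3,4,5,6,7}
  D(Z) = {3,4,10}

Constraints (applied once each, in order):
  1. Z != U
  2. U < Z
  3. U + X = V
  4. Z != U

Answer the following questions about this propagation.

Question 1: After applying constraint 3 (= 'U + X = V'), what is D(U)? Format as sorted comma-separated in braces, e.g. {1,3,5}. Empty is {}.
Constraint 1 (Z != U) on D(Z)={3,4,10} D(U)={5,7,9}: no change
Constraint 2 (U < Z) on D(U)={5,7,9} D(Z)={3,4,10}: Z {3,4,10}->{10}
Constraint 3 (U + X = V) on D(U)={5,7,9} D(X)={3,4,5,6,7} D(V)={3,4,5,9,10}: U {5,7,9}->{5,7}; X {3,4,5,6,7}->{3,4,5}; V {3,4,5,9,10}->{9,10}
So after constraint 3: D(U) = {5,7}

Answer: {5,7}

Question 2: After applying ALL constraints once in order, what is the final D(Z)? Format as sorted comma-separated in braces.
Constraint 1 (Z != U) on D(Z)={3,4,10} D(U)={5,7,9}: no change
Constraint 2 (U < Z) on D(U)={5,7,9} D(Z)={3,4,10}: Z {3,4,10}->{10}
Constraint 3 (U + X = V) on D(U)={5,7,9} D(X)={3,4,5,6,7} D(V)={3,4,5,9,10}: U {5,7,9}->{5,7}; X {3,4,5,6,7}->{3,4,5}; V {3,4,5,9,10}->{9,10}
Constraint 4 (Z != U) on D(Z)={10} D(U)={5,7}: no change
So after all 4 constraints: D(Z) = {10}

Answer: {10}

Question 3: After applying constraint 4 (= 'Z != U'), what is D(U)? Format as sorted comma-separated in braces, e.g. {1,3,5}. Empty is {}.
Constraint 1 (Z != U) on D(Z)={3,4,10} D(U)={5,7,9}: no change
Constraint 2 (U < Z) on D(U)={5,7,9} D(Z)={3,4,10}: Z {3,4,10}->{10}
Constraint 3 (U + X = V) on D(U)={5,7,9} D(X)={3,4,5,6,7} D(V)={3,4,5,9,10}: U {5,7,9}->{5,7}; X {3,4,5,6,7}->{3,4,5}; V {3,4,5,9,10}->{9,10}
Constraint 4 (Z != U) on D(Z)={10} D(U)={5,7}: no change
So after constraint 4: D(U) = {5,7}

Answer: {5,7}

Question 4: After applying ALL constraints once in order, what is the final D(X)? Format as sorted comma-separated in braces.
Constraint 1 (Z != U) on D(Z)={3,4,10} D(U)={5,7,9}: no change
Constraint 2 (U < Z) on D(U)={5,7,9} D(Z)={3,4,10}: Z {3,4,10}->{10}
Constraint 3 (U + X = V) on D(U)={5,7,9} D(X)={3,4,5,6,7} D(V)={3,4,5,9,10}: U {5,7,9}->{5,7}; X {3,4,5,6,7}->{3,4,5}; V {3,4,5,9,10}->{9,10}
Constraint 4 (Z != U) on D(Z)={10} D(U)={5,7}: no change
So after all 4 constraints: D(X) = {3,4,5}

Answer: {3,4,5}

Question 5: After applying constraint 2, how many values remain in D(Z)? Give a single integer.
Answer: 1

Derivation:
Constraint 1 (Z != U) on D(Z)={3,4,10} D(U)={5,7,9}: no change
Constraint 2 (U < Z) on D(U)={5,7,9} D(Z)={3,4,10}: Z {3,4,10}->{10}
So after constraint 2: D(Z)={10}, size = 1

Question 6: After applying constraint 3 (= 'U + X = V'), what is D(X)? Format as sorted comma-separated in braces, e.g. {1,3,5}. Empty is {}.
Answer: {3,4,5}

Derivation:
Constraint 1 (Z != U) on D(Z)={3,4,10} D(U)={5,7,9}: no change
Constraint 2 (U < Z) on D(U)={5,7,9} D(Z)={3,4,10}: Z {3,4,10}->{10}
Constraint 3 (U + X = V) on D(U)={5,7,9} D(X)={3,4,5,6,7} D(V)={3,4,5,9,10}: U {5,7,9}->{5,7}; X {3,4,5,6,7}->{3,4,5}; V {3,4,5,9,10}->{9,10}
So after constraint 3: D(X) = {3,4,5}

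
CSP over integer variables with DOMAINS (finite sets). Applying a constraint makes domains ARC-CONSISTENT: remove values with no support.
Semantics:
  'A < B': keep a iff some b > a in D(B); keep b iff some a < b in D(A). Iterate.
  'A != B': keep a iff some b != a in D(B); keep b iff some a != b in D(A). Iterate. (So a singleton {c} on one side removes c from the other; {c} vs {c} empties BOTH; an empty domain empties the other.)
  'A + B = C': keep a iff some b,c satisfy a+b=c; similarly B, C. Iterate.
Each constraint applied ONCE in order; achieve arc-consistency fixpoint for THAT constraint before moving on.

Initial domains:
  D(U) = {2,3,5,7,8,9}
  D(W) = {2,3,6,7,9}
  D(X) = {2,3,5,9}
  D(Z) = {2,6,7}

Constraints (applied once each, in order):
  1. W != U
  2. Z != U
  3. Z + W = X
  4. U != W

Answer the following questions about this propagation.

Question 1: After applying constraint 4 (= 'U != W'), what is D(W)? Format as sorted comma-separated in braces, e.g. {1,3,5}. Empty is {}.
Answer: {2,3,7}

Derivation:
Constraint 1 (W != U) on D(W)={2,3,6,7,9} D(U)={2,3,5,7,8,9}: no change
Constraint 2 (Z != U) on D(Z)={2,6,7} D(U)={2,3,5,7,8,9}: no change
Constraint 3 (Z + W = X) on D(Z)={2,6,7} D(W)={2,3,6,7,9} D(X)={2,3,5,9}: W {2,3,6,7,9}->{2,3,7}; X {2,3,5,9}->{5,9}
Constraint 4 (U != W) on D(U)={2,3,5,7,8,9} D(W)={2,3,7}: no change
So after constraint 4: D(W) = {2,3,7}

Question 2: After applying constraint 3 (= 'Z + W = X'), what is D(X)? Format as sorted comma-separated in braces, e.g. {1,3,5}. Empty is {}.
Constraint 1 (W != U) on D(W)={2,3,6,7,9} D(U)={2,3,5,7,8,9}: no change
Constraint 2 (Z != U) on D(Z)={2,6,7} D(U)={2,3,5,7,8,9}: no change
Constraint 3 (Z + W = X) on D(Z)={2,6,7} D(W)={2,3,6,7,9} D(X)={2,3,5,9}: W {2,3,6,7,9}->{2,3,7}; X {2,3,5,9}->{5,9}
So after constraint 3: D(X) = {5,9}

Answer: {5,9}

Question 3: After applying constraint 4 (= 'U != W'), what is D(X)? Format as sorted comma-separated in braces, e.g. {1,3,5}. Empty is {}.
Answer: {5,9}

Derivation:
Constraint 1 (W != U) on D(W)={2,3,6,7,9} D(U)={2,3,5,7,8,9}: no change
Constraint 2 (Z != U) on D(Z)={2,6,7} D(U)={2,3,5,7,8,9}: no change
Constraint 3 (Z + W = X) on D(Z)={2,6,7} D(W)={2,3,6,7,9} D(X)={2,3,5,9}: W {2,3,6,7,9}->{2,3,7}; X {2,3,5,9}->{5,9}
Constraint 4 (U != W) on D(U)={2,3,5,7,8,9} D(W)={2,3,7}: no change
So after constraint 4: D(X) = {5,9}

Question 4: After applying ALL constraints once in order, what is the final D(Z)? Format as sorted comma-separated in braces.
Constraint 1 (W != U) on D(W)={2,3,6,7,9} D(U)={2,3,5,7,8,9}: no change
Constraint 2 (Z != U) on D(Z)={2,6,7} D(U)={2,3,5,7,8,9}: no change
Constraint 3 (Z + W = X) on D(Z)={2,6,7} D(W)={2,3,6,7,9} D(X)={2,3,5,9}: W {2,3,6,7,9}->{2,3,7}; X {2,3,5,9}->{5,9}
Constraint 4 (U != W) on D(U)={2,3,5,7,8,9} D(W)={2,3,7}: no change
So after all 4 constraints: D(Z) = {2,6,7}

Answer: {2,6,7}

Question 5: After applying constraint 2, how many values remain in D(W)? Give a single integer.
Answer: 5

Derivation:
Constraint 1 (W != U) on D(W)={2,3,6,7,9} D(U)={2,3,5,7,8,9}: no change
Constraint 2 (Z != U) on D(Z)={2,6,7} D(U)={2,3,5,7,8,9}: no change
So after constraint 2: D(W)={2,3,6,7,9}, size = 5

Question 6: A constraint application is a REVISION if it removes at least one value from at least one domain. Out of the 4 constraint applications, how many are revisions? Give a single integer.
Answer: 1

Derivation:
Constraint 1 (W != U) on D(W)={2,3,6,7,9} D(U)={2,3,5,7,8,9}: no change => not a revision
Constraint 2 (Z != U) on D(Z)={2,6,7} D(U)={2,3,5,7,8,9}: no change => not a revision
Constraint 3 (Z + W = X) on D(Z)={2,6,7} D(W)={2,3,6,7,9} D(X)={2,3,5,9}: W {2,3,6,7,9}->{2,3,7}; X {2,3,5,9}->{5,9} => REVISION
Constraint 4 (U != W) on D(U)={2,3,5,7,8,9} D(W)={2,3,7}: no change => not a revision
Total revisions = 1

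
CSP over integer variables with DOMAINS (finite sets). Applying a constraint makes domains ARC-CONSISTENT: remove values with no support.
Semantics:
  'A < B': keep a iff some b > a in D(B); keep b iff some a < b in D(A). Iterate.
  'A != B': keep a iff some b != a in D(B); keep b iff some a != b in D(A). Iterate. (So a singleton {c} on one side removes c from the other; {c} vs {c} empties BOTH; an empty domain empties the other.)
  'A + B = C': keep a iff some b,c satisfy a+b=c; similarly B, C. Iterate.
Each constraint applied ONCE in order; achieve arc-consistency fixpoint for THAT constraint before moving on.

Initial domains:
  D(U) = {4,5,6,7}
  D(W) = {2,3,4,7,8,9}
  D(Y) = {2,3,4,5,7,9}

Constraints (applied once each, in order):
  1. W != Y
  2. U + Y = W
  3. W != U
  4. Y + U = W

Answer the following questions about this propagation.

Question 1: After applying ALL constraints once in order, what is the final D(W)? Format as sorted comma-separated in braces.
Constraint 1 (W != Y) on D(W)={2,3,4,7,8,9} D(Y)={2,3,4,5,7,9}: no change
Constraint 2 (U + Y = W) on D(U)={4,5,6,7} D(Y)={2,3,4,5,7,9} D(W)={2,3,4,7,8,9}: Y {2,3,4,5,7,9}->{2,3,4,5}; W {2,3,4,7,8,9}->{7,8,9}
Constraint 3 (W != U) on D(W)={7,8,9} D(U)={4,5,6,7}: no change
Constraint 4 (Y + U = W) on D(Y)={2,3,4,5} D(U)={4,5,6,7} D(W)={7,8,9}: no change
So after all 4 constraints: D(W) = {7,8,9}

Answer: {7,8,9}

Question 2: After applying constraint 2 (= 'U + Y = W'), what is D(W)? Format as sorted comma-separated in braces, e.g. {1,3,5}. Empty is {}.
Answer: {7,8,9}

Derivation:
Constraint 1 (W != Y) on D(W)={2,3,4,7,8,9} D(Y)={2,3,4,5,7,9}: no change
Constraint 2 (U + Y = W) on D(U)={4,5,6,7} D(Y)={2,3,4,5,7,9} D(W)={2,3,4,7,8,9}: Y {2,3,4,5,7,9}->{2,3,4,5}; W {2,3,4,7,8,9}->{7,8,9}
So after constraint 2: D(W) = {7,8,9}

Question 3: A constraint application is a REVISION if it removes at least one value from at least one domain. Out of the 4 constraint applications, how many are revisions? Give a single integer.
Answer: 1

Derivation:
Constraint 1 (W != Y) on D(W)={2,3,4,7,8,9} D(Y)={2,3,4,5,7,9}: no change => not a revision
Constraint 2 (U + Y = W) on D(U)={4,5,6,7} D(Y)={2,3,4,5,7,9} D(W)={2,3,4,7,8,9}: Y {2,3,4,5,7,9}->{2,3,4,5}; W {2,3,4,7,8,9}->{7,8,9} => REVISION
Constraint 3 (W != U) on D(W)={7,8,9} D(U)={4,5,6,7}: no change => not a revision
Constraint 4 (Y + U = W) on D(Y)={2,3,4,5} D(U)={4,5,6,7} D(W)={7,8,9}: no change => not a revision
Total revisions = 1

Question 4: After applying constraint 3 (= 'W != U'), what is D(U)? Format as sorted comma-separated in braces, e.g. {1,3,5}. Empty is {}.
Constraint 1 (W != Y) on D(W)={2,3,4,7,8,9} D(Y)={2,3,4,5,7,9}: no change
Constraint 2 (U + Y = W) on D(U)={4,5,6,7} D(Y)={2,3,4,5,7,9} D(W)={2,3,4,7,8,9}: Y {2,3,4,5,7,9}->{2,3,4,5}; W {2,3,4,7,8,9}->{7,8,9}
Constraint 3 (W != U) on D(W)={7,8,9} D(U)={4,5,6,7}: no change
So after constraint 3: D(U) = {4,5,6,7}

Answer: {4,5,6,7}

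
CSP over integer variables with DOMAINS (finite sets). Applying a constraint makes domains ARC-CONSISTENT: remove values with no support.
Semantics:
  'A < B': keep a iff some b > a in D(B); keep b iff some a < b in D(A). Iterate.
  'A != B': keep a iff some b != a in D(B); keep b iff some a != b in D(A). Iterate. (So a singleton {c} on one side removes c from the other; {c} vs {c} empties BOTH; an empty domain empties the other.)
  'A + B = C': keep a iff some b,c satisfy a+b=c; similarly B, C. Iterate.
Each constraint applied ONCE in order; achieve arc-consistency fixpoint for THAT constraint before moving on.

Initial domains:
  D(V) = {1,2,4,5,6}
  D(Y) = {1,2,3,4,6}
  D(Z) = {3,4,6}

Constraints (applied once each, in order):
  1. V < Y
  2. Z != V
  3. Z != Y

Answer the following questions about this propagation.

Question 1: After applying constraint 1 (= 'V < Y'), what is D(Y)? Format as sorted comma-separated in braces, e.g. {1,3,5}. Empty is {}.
Constraint 1 (V < Y) on D(V)={1,2,4,5,6} D(Y)={1,2,3,4,6}: V {1,2,4,5,6}->{1,2,4,5}; Y {1,2,3,4,6}->{2,3,4,6}
So after constraint 1: D(Y) = {2,3,4,6}

Answer: {2,3,4,6}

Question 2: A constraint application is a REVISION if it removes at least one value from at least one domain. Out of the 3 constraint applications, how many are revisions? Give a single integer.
Constraint 1 (V < Y) on D(V)={1,2,4,5,6} D(Y)={1,2,3,4,6}: V {1,2,4,5,6}->{1,2,4,5}; Y {1,2,3,4,6}->{2,3,4,6} => REVISION
Constraint 2 (Z != V) on D(Z)={3,4,6} D(V)={1,2,4,5}: no change => not a revision
Constraint 3 (Z != Y) on D(Z)={3,4,6} D(Y)={2,3,4,6}: no change => not a revision
Total revisions = 1

Answer: 1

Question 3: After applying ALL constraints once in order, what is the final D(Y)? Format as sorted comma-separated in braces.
Answer: {2,3,4,6}

Derivation:
Constraint 1 (V < Y) on D(V)={1,2,4,5,6} D(Y)={1,2,3,4,6}: V {1,2,4,5,6}->{1,2,4,5}; Y {1,2,3,4,6}->{2,3,4,6}
Constraint 2 (Z != V) on D(Z)={3,4,6} D(V)={1,2,4,5}: no change
Constraint 3 (Z != Y) on D(Z)={3,4,6} D(Y)={2,3,4,6}: no change
So after all 3 constraints: D(Y) = {2,3,4,6}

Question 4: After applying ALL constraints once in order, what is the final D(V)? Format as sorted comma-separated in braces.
Constraint 1 (V < Y) on D(V)={1,2,4,5,6} D(Y)={1,2,3,4,6}: V {1,2,4,5,6}->{1,2,4,5}; Y {1,2,3,4,6}->{2,3,4,6}
Constraint 2 (Z != V) on D(Z)={3,4,6} D(V)={1,2,4,5}: no change
Constraint 3 (Z != Y) on D(Z)={3,4,6} D(Y)={2,3,4,6}: no change
So after all 3 constraints: D(V) = {1,2,4,5}

Answer: {1,2,4,5}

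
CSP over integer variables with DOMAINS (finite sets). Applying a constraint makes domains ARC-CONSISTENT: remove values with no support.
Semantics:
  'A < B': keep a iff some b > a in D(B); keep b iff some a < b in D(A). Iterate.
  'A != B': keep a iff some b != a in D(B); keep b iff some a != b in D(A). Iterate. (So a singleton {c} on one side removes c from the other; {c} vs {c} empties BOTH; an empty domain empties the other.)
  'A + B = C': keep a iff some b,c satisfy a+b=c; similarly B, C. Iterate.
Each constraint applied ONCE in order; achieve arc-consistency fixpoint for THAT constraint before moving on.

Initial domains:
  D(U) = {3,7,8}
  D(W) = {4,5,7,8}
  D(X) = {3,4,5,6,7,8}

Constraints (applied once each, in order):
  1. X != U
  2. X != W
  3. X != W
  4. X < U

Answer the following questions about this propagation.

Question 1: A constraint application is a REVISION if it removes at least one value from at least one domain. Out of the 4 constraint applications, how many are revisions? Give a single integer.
Constraint 1 (X != U) on D(X)={3,4,5,6,7,8} D(U)={3,7,8}: no change => not a revision
Constraint 2 (X != W) on D(X)={3,4,5,6,7,8} D(W)={4,5,7,8}: no change => not a revision
Constraint 3 (X != W) on D(X)={3,4,5,6,7,8} D(W)={4,5,7,8}: no change => not a revision
Constraint 4 (X < U) on D(X)={3,4,5,6,7,8} D(U)={3,7,8}: X {3,4,5,6,7,8}->{3,4,5,6,7}; U {3,7,8}->{7,8} => REVISION
Total revisions = 1

Answer: 1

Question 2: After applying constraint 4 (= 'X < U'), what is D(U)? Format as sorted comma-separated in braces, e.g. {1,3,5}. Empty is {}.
Answer: {7,8}

Derivation:
Constraint 1 (X != U) on D(X)={3,4,5,6,7,8} D(U)={3,7,8}: no change
Constraint 2 (X != W) on D(X)={3,4,5,6,7,8} D(W)={4,5,7,8}: no change
Constraint 3 (X != W) on D(X)={3,4,5,6,7,8} D(W)={4,5,7,8}: no change
Constraint 4 (X < U) on D(X)={3,4,5,6,7,8} D(U)={3,7,8}: X {3,4,5,6,7,8}->{3,4,5,6,7}; U {3,7,8}->{7,8}
So after constraint 4: D(U) = {7,8}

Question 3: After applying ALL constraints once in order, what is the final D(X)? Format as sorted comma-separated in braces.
Answer: {3,4,5,6,7}

Derivation:
Constraint 1 (X != U) on D(X)={3,4,5,6,7,8} D(U)={3,7,8}: no change
Constraint 2 (X != W) on D(X)={3,4,5,6,7,8} D(W)={4,5,7,8}: no change
Constraint 3 (X != W) on D(X)={3,4,5,6,7,8} D(W)={4,5,7,8}: no change
Constraint 4 (X < U) on D(X)={3,4,5,6,7,8} D(U)={3,7,8}: X {3,4,5,6,7,8}->{3,4,5,6,7}; U {3,7,8}->{7,8}
So after all 4 constraints: D(X) = {3,4,5,6,7}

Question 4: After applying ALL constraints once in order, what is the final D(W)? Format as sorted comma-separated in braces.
Answer: {4,5,7,8}

Derivation:
Constraint 1 (X != U) on D(X)={3,4,5,6,7,8} D(U)={3,7,8}: no change
Constraint 2 (X != W) on D(X)={3,4,5,6,7,8} D(W)={4,5,7,8}: no change
Constraint 3 (X != W) on D(X)={3,4,5,6,7,8} D(W)={4,5,7,8}: no change
Constraint 4 (X < U) on D(X)={3,4,5,6,7,8} D(U)={3,7,8}: X {3,4,5,6,7,8}->{3,4,5,6,7}; U {3,7,8}->{7,8}
So after all 4 constraints: D(W) = {4,5,7,8}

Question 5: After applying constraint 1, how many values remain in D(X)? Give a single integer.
Answer: 6

Derivation:
Constraint 1 (X != U) on D(X)={3,4,5,6,7,8} D(U)={3,7,8}: no change
So after constraint 1: D(X)={3,4,5,6,7,8}, size = 6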